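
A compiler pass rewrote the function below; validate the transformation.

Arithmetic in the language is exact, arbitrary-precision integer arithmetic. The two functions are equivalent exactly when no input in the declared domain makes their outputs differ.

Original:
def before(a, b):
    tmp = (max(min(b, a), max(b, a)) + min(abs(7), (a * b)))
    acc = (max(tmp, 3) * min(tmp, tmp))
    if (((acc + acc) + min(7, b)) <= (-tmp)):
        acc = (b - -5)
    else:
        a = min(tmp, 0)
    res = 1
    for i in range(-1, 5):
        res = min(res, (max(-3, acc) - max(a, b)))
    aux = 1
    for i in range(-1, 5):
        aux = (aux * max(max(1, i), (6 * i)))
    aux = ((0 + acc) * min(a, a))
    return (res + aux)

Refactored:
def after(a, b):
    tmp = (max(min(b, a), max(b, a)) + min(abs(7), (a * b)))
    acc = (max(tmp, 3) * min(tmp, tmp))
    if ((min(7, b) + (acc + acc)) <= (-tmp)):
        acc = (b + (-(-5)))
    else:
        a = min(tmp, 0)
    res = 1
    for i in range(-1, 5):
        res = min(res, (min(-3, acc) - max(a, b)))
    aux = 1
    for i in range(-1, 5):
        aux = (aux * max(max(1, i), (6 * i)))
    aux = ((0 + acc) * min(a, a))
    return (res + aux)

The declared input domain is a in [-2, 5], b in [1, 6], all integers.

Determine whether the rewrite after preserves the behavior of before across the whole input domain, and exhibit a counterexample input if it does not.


Consider the input a=-2, b=1.
before: tmp=-1, then acc=-3, then (((acc + acc) + min(7, b)) <= (-tmp)) is true, then acc=6, then res=1, then (i=-1), then res=1, then (i=0), then res=1, then (i=1), then res=1, then (i=2), then res=1, then (i=3), then res=1, then (i=4), then res=1, then aux=1, then (i=-1), then aux=1, then (i=0), then aux=1, then (i=1), then aux=6, then (i=2), then aux=72, then (i=3), then aux=1296, then (i=4), then aux=31104, then aux=-12, then returns -11
after: tmp=-1, then acc=-3, then ((min(7, b) + (acc + acc)) <= (-tmp)) is true, then acc=6, then res=1, then (i=-1), then res=-4, then (i=0), then res=-4, then (i=1), then res=-4, then (i=2), then res=-4, then (i=3), then res=-4, then (i=4), then res=-4, then aux=1, then (i=-1), then aux=1, then (i=0), then aux=1, then (i=1), then aux=6, then (i=2), then aux=72, then (i=3), then aux=1296, then (i=4), then aux=31104, then aux=-12, then returns -16
-11 against -16: the behavior changed.
verdict: not equivalent; witness: a=-2, b=1


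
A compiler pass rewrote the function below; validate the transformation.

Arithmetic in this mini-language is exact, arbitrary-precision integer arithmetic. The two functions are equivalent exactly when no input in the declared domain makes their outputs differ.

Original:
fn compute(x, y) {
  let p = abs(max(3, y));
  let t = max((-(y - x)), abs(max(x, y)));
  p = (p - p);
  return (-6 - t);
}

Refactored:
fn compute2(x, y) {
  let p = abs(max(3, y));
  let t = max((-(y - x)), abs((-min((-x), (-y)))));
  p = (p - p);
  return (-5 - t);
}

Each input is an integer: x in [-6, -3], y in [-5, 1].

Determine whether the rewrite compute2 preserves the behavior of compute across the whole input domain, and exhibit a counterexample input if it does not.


The rewrite breaks on x=-6, y=-5, where the results are -11 and -10.
compute: p := 3 | t := 5 | p := 0 | result -11
compute2: p := 3 | t := 5 | p := 0 | result -10
verdict: not equivalent; witness: x=-6, y=-5


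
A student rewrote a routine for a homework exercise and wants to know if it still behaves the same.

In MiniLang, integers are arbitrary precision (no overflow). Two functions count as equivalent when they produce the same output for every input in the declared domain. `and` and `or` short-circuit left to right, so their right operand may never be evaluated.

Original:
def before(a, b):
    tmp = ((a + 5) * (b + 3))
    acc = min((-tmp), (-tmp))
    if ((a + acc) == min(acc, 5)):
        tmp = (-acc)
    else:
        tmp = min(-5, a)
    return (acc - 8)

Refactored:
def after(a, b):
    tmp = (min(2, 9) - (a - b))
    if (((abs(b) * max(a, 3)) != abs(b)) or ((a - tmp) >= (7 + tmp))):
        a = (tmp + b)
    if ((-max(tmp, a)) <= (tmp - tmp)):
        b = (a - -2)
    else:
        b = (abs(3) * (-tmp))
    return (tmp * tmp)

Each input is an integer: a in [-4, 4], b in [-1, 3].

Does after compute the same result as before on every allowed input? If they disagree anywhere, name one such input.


Evaluate both at a=-4, b=-1.
before: tmp becomes 2; next acc becomes -2; next ((a + acc) == min(acc, 5)) evaluates to false; next tmp becomes -5; next final value -10
after: tmp becomes 5; next (((abs(b) * max(a, 3)) != abs(b)) or ((a - tmp) >= (7 + tmp))) evaluates to true; next a becomes 4; next ((-max(tmp, a)) <= (tmp - tmp)) evaluates to true; next b becomes 6; next final value 25
-10 and 25 differ, so these are not the same function on this domain.
verdict: not equivalent; witness: a=-4, b=-1


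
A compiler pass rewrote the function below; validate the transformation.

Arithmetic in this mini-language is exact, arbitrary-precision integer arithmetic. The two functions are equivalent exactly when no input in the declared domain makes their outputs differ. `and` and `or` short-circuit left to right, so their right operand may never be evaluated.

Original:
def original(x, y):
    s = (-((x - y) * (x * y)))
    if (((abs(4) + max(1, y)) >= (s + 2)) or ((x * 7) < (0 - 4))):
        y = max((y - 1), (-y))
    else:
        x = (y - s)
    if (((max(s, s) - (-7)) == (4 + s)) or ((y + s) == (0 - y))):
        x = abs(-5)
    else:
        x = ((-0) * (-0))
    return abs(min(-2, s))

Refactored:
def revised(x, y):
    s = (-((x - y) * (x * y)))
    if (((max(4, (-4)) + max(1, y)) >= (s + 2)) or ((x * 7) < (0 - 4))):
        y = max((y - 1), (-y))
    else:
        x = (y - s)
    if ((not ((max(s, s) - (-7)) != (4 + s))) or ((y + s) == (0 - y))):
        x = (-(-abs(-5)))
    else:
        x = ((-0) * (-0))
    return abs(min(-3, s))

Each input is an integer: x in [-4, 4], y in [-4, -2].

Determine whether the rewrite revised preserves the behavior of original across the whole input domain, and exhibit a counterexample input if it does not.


The rewrite breaks on x=-4, y=-4, where the results are 2 and 3.
original: s becomes 0; next (((abs(4) + max(1, y)) >= (s + 2)) or ((x * 7) < (0 - 4))) evaluates to true; next y becomes 4; next (((max(s, s) - (-7)) == (4 + s)) or ((y + s) == (0 - y))) evaluates to false; next x becomes 0; next final value 2
revised: s becomes 0; next (((max(4, (-4)) + max(1, y)) >= (s + 2)) or ((x * 7) < (0 - 4))) evaluates to true; next y becomes 4; next ((not ((max(s, s) - (-7)) != (4 + s))) or ((y + s) == (0 - y))) evaluates to false; next x becomes 0; next final value 3
verdict: not equivalent; witness: x=-4, y=-4


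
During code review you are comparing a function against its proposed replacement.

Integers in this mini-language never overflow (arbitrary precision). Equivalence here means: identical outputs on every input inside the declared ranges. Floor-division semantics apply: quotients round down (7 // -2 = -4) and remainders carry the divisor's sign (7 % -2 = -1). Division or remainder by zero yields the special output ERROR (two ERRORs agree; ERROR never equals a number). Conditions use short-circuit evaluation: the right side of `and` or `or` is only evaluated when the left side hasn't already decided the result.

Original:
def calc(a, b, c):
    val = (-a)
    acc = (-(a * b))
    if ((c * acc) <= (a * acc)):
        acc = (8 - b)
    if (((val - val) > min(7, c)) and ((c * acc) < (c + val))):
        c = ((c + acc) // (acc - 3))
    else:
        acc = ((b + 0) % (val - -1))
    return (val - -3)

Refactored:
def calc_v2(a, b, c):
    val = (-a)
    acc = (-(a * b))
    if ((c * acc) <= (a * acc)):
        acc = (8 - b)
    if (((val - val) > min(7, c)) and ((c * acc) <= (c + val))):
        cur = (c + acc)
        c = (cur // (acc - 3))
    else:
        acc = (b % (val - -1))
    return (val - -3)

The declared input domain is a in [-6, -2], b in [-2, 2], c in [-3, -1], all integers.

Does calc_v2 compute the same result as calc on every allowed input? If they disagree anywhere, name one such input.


Equivalent. Although `((c * acc) < (c + val))` became `((c * acc) <= (c + val))`, no input in the stated domain can expose it.
Every one of the 75 inputs gives matching results.
As a probe, take a=-4, b=-2, c=-2: calc runs val := 4 | acc := -8 | ((c * acc) <= (a * acc)): true | acc := 10 | (((val - val) > min(7, c)) and ((c * acc) < (c + val))): true | c := 1 | result 7; calc_v2 runs val := 4 | acc := -8 | ((c * acc) <= (a * acc)): true | acc := 10 | (((val - val) > min(7, c)) and ((c * acc) <= (c + val))): true | cur := 8 | c := 1 | result 7; both end at 7.
verdict: equivalent


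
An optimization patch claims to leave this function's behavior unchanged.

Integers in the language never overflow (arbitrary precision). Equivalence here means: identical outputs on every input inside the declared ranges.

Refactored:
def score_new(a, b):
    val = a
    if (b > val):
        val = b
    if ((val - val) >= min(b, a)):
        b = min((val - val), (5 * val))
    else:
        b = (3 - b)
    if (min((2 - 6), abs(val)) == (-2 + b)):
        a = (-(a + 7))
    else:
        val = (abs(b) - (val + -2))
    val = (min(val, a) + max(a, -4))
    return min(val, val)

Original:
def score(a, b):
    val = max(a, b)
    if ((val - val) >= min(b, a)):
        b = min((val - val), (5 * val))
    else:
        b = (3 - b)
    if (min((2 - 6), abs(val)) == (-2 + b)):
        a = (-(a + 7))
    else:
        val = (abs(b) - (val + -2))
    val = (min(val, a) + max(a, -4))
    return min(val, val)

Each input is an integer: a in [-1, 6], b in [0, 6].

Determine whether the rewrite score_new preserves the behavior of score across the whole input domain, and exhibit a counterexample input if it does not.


Behavior is preserved: although branching structure differs; and statement counts differ; and comparison usage differs; and min/max/abs usage differs, the outputs never diverge.
Tracing a=5, b=4: score: val=5, then ((val - val) >= min(b, a)) is false, then b=-1, then (min((2 - 6), abs(val)) == (-2 + b)) is false, then val=-2, then val=3, then returns 3 | score_new: val=5, then (b > val) is false, then ((val - val) >= min(b, a)) is false, then b=-1, then (min((2 - 6), abs(val)) == (-2 + b)) is false, then val=-2, then val=3, then returns 3 — matching result 3.
Checked all 56 inputs in the declared domain: the outputs agree on every one.
verdict: equivalent


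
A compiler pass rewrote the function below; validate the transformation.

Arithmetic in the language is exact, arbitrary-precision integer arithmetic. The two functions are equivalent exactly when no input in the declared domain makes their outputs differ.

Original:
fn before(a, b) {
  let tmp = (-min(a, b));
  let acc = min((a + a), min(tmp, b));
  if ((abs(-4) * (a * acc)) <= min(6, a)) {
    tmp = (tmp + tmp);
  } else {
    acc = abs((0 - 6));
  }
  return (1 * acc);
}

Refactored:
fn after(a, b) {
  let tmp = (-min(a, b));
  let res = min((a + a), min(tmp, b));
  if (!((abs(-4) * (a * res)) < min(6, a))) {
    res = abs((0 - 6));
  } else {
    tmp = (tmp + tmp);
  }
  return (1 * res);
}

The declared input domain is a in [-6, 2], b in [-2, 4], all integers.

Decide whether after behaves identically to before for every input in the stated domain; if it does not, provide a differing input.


Input a=0, b=-2: -2 from before versus 6 from after.
verdict: not equivalent; witness: a=0, b=-2


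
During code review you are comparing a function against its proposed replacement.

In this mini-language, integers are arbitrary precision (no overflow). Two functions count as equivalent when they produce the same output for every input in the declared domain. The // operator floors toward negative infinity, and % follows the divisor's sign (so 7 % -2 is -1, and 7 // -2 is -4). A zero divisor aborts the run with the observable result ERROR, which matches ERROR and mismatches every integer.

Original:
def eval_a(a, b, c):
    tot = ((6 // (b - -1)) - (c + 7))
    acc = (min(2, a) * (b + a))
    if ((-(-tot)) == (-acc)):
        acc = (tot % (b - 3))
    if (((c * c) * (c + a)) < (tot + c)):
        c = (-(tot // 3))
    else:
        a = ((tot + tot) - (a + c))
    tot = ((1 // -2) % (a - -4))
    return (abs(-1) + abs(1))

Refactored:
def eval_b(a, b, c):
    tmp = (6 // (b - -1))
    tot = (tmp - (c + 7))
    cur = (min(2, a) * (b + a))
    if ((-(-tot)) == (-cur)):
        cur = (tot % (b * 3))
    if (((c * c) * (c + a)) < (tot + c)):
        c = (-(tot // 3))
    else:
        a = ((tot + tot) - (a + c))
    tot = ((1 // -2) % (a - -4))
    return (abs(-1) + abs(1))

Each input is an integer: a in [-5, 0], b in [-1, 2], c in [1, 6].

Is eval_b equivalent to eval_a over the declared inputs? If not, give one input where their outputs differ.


On input a=-2, b=0, c=3, eval_a returns 2 while eval_b returns ERROR.
verdict: not equivalent; witness: a=-2, b=0, c=3


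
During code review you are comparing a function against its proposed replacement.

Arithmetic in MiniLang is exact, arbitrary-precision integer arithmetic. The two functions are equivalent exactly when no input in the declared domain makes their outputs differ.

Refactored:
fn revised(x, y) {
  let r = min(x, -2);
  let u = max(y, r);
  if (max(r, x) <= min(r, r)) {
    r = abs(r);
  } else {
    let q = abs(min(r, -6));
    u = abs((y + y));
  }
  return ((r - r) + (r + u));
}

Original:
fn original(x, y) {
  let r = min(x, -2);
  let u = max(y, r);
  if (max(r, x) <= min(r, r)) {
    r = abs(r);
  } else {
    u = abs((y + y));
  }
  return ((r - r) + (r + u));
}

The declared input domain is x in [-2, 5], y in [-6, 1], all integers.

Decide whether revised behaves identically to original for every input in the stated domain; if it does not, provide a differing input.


Although min/max/abs usage differs, constant usage differs, local variable names differ, statement counts differ, 64/64 inputs agree.
verdict: equivalent


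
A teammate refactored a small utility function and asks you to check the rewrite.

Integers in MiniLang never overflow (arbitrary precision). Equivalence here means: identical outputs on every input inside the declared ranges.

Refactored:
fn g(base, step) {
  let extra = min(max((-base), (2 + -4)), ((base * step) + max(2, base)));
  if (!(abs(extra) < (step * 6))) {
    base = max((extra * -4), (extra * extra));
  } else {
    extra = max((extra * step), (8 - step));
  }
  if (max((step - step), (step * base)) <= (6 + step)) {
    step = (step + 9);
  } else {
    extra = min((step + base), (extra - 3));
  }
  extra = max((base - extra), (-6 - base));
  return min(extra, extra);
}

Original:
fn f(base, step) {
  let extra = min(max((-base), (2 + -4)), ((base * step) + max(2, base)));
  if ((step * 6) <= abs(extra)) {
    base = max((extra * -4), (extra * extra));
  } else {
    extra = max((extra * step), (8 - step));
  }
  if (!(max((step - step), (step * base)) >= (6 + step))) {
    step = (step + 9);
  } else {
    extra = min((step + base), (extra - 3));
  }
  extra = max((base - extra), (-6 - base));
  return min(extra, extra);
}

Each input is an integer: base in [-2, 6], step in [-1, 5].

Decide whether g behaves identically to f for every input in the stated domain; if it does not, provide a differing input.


Try base=3, step=3.
f: extra = -2; ((step * 6) <= abs(extra)) -> false; extra = 5; (!(max((step - step), (step * base)) >= (6 + step))) -> false; extra = 2; extra = 1; return 1
g: extra = -2; (!(abs(extra) < (step * 6))) -> false; extra = 5; (max((step - step), (step * base)) <= (6 + step)) -> true; step = 12; extra = -2; return -2
1 != -2, so the rewrite changes behavior.
verdict: not equivalent; witness: base=3, step=3


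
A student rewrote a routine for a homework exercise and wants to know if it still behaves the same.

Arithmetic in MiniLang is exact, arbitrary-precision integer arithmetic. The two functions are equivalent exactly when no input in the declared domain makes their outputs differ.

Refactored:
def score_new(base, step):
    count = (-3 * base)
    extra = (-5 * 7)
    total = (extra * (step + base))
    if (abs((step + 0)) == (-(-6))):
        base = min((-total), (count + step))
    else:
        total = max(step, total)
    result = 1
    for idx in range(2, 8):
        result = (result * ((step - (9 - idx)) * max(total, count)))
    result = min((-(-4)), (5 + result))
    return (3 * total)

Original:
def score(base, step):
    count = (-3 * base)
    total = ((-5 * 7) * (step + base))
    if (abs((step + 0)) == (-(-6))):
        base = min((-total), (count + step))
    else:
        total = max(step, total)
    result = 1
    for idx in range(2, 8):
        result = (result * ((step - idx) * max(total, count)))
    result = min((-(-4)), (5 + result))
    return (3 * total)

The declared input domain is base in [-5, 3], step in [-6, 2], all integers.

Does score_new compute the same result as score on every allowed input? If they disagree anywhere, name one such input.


The two versions differ — the changes include constant usage differs, and arithmetic usage differs, and statement counts differ, and local variable names differ.
One worked example (base=-4, step=-5) — score: count becomes 12; next total becomes 315; next (abs((step + 0)) == (-(-6))) evaluates to false; next total becomes 315; next result becomes 1; next at idx=2:; next result becomes -2205; next at idx=3:; next result becomes 5556600; next at idx=4:; next result becomes -15752961000; next at idx=5:; next result becomes 49621827150000; next at idx=6:; next result becomes -171939631074750000; next at idx=7:; next result becomes 649931805462555000000; next result becomes 4; next final value 945; score_new: count becomes 12; next extra becomes -35; next total becomes 315; next (abs((step + 0)) == (-(-6))) evaluates to false; next total becomes 315; next result becomes 1; next at idx=2:; next result becomes -3780; next at idx=3:; next result becomes 13097700; next at idx=4:; next result becomes -41257755000; next at idx=5:; next result becomes 116965735425000; next at idx=6:; next result becomes -294753653271000000; next at idx=7:; next result becomes 649931805462555000000; next result becomes 4; next final value 945; agreement on 945.
An exhaustive pass over the 81 declared inputs shows identical outputs.
verdict: equivalent


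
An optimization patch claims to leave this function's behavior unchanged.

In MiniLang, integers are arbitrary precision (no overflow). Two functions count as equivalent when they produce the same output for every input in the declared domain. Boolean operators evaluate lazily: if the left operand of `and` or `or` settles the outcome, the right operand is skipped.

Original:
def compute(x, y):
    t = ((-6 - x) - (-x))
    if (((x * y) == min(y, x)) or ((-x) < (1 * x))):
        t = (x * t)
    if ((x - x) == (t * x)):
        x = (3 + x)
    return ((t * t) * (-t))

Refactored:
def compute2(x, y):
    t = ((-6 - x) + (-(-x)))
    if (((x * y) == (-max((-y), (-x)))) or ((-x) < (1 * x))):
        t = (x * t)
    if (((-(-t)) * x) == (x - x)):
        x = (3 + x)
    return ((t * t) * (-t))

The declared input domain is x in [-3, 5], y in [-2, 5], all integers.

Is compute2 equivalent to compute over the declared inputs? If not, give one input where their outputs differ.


Although min/max/abs usage differs; arithmetic usage differs, 72/72 inputs agree.
verdict: equivalent


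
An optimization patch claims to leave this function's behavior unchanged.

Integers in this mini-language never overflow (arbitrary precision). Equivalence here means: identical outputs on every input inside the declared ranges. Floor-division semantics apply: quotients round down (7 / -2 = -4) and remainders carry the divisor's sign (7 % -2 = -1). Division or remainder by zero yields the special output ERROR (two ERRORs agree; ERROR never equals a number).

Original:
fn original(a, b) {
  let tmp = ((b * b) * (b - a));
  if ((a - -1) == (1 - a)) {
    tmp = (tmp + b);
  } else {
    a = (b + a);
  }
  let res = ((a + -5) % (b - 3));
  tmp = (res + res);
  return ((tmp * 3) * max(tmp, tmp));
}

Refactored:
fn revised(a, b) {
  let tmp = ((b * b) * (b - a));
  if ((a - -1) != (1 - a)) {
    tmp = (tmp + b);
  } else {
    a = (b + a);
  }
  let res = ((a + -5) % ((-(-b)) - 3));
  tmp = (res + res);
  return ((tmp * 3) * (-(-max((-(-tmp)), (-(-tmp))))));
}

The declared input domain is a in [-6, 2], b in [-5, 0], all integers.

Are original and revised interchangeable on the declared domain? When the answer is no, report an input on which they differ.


There is a counterexample at a=-6, b=-5: 0 on one side, 108 on the other.
original: tmp = 25; ((a - -1) == (1 - a)) -> false; a = -11; res = 0; tmp = 0; return 0
revised: tmp = 25; ((a - -1) != (1 - a)) -> true; tmp = 20; res = -3; tmp = -6; return 108
verdict: not equivalent; witness: a=-6, b=-5


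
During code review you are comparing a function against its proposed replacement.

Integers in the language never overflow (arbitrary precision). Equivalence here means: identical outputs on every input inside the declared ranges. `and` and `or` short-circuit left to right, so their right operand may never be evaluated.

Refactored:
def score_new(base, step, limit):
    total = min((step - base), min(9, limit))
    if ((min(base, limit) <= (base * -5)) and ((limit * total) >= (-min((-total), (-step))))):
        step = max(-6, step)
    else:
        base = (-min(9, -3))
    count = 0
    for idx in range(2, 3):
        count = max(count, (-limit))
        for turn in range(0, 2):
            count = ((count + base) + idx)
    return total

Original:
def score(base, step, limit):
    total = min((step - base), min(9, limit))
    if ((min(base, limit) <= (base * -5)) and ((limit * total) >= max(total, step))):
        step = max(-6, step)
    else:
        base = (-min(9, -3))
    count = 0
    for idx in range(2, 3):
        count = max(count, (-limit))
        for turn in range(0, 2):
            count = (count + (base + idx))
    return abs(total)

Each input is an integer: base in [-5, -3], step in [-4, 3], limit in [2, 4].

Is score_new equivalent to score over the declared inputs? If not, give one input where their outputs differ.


These are not equivalent — on base=-3, step=-4, limit=2 the outputs split (1 vs -1).
score: total = -1; ((min(base, limit) <= (base * -5)) and ((limit * total) >= max(total, step))) -> false; base = 3; count = 0; [idx=2]; count = 0; [turn=0]; count = 5; [turn=1]; count = 10; return 1
score_new: total = -1; ((min(base, limit) <= (base * -5)) and ((limit * total) >= (-min((-total), (-step))))) -> false; base = 3; count = 0; [idx=2]; count = 0; [turn=0]; count = 5; [turn=1]; count = 10; return -1
verdict: not equivalent; witness: base=-3, step=-4, limit=2


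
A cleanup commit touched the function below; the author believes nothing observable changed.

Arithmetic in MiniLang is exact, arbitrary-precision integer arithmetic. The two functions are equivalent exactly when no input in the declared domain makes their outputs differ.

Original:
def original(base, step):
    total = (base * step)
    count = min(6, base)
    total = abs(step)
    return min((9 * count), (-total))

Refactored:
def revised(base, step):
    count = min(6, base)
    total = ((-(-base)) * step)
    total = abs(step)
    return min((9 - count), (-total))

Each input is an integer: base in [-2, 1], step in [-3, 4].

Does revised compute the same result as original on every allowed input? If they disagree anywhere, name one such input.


Not equivalent: base=-2, step=-3 separates them (-18 vs -3).
original: total=6, then count=-2, then total=3, then returns -18
revised: count=-2, then total=6, then total=3, then returns -3
verdict: not equivalent; witness: base=-2, step=-3


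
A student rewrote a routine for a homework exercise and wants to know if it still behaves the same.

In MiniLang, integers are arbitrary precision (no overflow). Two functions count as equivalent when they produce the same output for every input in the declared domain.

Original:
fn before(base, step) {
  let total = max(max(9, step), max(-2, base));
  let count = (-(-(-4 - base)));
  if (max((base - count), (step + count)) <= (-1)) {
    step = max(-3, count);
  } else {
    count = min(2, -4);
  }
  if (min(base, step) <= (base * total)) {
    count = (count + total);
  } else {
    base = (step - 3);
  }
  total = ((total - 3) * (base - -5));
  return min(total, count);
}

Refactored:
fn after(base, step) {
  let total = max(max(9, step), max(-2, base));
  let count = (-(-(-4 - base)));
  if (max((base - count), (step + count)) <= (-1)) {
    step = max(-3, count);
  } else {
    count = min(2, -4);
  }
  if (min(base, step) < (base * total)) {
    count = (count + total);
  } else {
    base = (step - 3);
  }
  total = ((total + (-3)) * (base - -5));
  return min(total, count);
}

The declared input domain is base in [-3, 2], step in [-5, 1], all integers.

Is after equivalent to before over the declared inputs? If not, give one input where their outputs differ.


On input base=0, step=0, before returns 5 while after returns -4.
verdict: not equivalent; witness: base=0, step=0


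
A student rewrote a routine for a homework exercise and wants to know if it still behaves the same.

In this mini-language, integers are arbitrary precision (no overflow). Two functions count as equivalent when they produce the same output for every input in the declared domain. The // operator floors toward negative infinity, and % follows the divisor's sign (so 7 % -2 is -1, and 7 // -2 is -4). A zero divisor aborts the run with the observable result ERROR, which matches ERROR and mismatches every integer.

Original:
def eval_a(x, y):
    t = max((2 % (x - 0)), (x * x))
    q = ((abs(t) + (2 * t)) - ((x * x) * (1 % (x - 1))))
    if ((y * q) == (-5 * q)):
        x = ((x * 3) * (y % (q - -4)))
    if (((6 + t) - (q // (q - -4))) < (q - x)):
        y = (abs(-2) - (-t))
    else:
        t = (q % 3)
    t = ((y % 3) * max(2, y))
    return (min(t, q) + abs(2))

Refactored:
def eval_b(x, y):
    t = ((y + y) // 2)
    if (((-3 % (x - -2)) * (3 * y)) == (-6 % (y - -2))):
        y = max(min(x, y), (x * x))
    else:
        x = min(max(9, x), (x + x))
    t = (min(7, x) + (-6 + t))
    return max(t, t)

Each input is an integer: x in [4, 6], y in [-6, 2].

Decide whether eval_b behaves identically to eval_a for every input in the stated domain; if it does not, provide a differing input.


There is a counterexample at x=4, y=-6: 2 on one side, -5 on the other.
eval_a: t := 16 | q := 32 | ((y * q) == (-5 * q)): false | (((6 + t) - (q // (q - -4))) < (q - x)): true | y := 18 | t := 0 | result 2
eval_b: t := -6 | (((-3 % (x - -2)) * (3 * y)) == (-6 % (y - -2))): false | x := 8 | t := -5 | result -5
verdict: not equivalent; witness: x=4, y=-6


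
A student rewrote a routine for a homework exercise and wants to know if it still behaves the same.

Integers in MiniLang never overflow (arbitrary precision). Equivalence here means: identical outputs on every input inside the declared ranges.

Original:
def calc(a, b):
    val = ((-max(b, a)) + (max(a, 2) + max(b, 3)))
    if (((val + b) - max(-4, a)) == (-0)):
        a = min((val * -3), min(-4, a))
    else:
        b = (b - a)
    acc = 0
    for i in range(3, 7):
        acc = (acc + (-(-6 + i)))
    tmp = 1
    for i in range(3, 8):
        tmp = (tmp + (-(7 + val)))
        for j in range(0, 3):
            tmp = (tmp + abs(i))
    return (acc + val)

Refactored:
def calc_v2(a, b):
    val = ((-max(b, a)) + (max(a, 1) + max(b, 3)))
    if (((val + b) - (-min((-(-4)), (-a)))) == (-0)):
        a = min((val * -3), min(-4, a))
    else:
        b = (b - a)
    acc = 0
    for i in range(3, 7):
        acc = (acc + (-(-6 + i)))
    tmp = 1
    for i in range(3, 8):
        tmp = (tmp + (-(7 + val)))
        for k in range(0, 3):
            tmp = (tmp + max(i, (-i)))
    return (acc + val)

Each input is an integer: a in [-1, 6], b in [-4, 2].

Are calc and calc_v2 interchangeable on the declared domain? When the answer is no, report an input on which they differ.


Run the pair on a=-1, b=-4.
calc: val = 6; (((val + b) - max(-4, a)) == (-0)) -> false; b = -3; acc = 0; [i=3]; acc = 3; [i=4]; acc = 5; [i=5]; acc = 6; [i=6]; acc = 6; tmp = 1; [i=3]; tmp = -12; [j=0]; tmp = -9; [j=1]; tmp = -6; [j=2]; tmp = -3; [i=4]; tmp = -16; [j=0]; tmp = -12; [j=1]; tmp = -8; [j=2]; tmp = -4; [i=5]; tmp = -17; [j=0]; tmp = -12; [j=1]; tmp = -7; [j=2]; tmp = -2; [i=6]; tmp = -15; [j=0]; tmp = -9; [j=1]; tmp = -3; [j=2]; tmp = 3; [i=7]; tmp = -10; [j=0]; tmp = -3; [j=1]; tmp = 4; [j=2]; tmp = 11; return 12
calc_v2: val = 5; (((val + b) - (-min((-(-4)), (-a)))) == (-0)) -> false; b = -3; acc = 0; [i=3]; acc = 3; [i=4]; acc = 5; [i=5]; acc = 6; [i=6]; acc = 6; tmp = 1; [i=3]; tmp = -11; [k=0]; tmp = -8; [k=1]; tmp = -5; [k=2]; tmp = -2; [i=4]; tmp = -14; [k=0]; tmp = -10; [k=1]; tmp = -6; [k=2]; tmp = -2; [i=5]; tmp = -14; [k=0]; tmp = -9; [k=1]; tmp = -4; [k=2]; tmp = 1; [i=6]; tmp = -11; [k=0]; tmp = -5; [k=1]; tmp = 1; [k=2]; tmp = 7; [i=7]; tmp = -5; [k=0]; tmp = 2; [k=1]; tmp = 9; [k=2]; tmp = 16; return 11
12 and 11 differ, so these are not the same function on this domain.
verdict: not equivalent; witness: a=-1, b=-4


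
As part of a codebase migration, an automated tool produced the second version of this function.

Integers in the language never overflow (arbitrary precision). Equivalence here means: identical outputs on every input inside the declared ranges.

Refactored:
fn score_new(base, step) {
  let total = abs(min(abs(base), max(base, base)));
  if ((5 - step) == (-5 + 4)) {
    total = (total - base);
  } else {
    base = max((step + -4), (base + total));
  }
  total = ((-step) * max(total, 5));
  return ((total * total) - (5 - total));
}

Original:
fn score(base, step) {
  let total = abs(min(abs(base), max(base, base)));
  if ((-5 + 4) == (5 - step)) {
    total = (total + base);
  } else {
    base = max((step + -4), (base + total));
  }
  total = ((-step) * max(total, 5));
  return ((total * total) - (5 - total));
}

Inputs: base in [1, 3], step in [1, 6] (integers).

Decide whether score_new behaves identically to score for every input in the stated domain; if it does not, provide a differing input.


There is a counterexample at base=3, step=6: 1255 on one side, 865 on the other.
score: total=3, then ((-5 + 4) == (5 - step)) is true, then total=6, then total=-36, then returns 1255
score_new: total=3, then ((5 - step) == (-5 + 4)) is true, then total=0, then total=-30, then returns 865
verdict: not equivalent; witness: base=3, step=6


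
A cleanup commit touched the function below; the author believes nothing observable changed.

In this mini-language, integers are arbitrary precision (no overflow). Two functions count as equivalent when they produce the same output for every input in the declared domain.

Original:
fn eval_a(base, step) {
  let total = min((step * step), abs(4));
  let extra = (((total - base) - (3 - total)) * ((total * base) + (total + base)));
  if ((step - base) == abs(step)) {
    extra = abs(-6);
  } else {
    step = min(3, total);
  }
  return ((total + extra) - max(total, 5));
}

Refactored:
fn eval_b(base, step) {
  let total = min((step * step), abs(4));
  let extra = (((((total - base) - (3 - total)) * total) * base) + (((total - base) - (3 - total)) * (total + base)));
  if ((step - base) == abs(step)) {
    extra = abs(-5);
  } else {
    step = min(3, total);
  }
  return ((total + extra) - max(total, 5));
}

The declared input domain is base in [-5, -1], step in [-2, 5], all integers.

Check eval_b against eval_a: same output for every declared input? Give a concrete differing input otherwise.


Input base=-4, step=-2: 5 from eval_a versus 4 from eval_b.
verdict: not equivalent; witness: base=-4, step=-2


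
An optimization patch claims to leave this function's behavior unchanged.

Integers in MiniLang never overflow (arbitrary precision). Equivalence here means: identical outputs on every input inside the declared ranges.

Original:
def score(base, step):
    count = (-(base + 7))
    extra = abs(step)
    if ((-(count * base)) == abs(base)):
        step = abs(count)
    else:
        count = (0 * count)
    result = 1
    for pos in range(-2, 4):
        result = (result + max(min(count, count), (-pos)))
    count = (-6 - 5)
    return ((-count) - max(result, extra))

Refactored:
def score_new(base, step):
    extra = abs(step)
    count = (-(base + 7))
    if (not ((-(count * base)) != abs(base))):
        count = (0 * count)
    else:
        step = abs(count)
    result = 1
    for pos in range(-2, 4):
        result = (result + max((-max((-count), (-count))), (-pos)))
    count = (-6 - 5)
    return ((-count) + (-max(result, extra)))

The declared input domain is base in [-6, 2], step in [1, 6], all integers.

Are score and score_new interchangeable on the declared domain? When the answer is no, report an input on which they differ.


At base=-6, step=1: score gives 7, score_new gives 10.
verdict: not equivalent; witness: base=-6, step=1


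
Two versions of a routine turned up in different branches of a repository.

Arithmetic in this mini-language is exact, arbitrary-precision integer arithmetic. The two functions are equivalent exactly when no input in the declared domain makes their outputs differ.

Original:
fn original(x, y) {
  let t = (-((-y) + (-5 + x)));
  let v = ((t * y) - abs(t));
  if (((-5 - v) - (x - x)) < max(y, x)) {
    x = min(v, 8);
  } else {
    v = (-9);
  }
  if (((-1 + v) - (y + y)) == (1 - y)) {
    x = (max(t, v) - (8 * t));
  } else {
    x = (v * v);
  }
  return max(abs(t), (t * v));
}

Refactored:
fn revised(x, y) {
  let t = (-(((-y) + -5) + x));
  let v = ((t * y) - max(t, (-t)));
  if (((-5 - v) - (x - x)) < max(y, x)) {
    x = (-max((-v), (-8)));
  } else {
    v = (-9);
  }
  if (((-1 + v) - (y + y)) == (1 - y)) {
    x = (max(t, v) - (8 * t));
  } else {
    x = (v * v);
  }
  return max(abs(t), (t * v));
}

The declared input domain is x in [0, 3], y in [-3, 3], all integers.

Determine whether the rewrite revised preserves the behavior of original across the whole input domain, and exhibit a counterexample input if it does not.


Equivalent — the differences include min/max/abs usage differs, yet no declared input distinguishes the two.
Spot check at x=2, y=0 — original: t=3, then v=-3, then (((-5 - v) - (x - x)) < max(y, x)) is true, then x=-3, then (((-1 + v) - (y + y)) == (1 - y)) is false, then x=9, then returns 3. revised: t=3, then v=-3, then (((-5 - v) - (x - x)) < max(y, x)) is true, then x=-3, then (((-1 + v) - (y + y)) == (1 - y)) is false, then x=9, then returns 3. Both give 3.
Sweeping the whole domain (28 inputs) finds no disagreement.
verdict: equivalent


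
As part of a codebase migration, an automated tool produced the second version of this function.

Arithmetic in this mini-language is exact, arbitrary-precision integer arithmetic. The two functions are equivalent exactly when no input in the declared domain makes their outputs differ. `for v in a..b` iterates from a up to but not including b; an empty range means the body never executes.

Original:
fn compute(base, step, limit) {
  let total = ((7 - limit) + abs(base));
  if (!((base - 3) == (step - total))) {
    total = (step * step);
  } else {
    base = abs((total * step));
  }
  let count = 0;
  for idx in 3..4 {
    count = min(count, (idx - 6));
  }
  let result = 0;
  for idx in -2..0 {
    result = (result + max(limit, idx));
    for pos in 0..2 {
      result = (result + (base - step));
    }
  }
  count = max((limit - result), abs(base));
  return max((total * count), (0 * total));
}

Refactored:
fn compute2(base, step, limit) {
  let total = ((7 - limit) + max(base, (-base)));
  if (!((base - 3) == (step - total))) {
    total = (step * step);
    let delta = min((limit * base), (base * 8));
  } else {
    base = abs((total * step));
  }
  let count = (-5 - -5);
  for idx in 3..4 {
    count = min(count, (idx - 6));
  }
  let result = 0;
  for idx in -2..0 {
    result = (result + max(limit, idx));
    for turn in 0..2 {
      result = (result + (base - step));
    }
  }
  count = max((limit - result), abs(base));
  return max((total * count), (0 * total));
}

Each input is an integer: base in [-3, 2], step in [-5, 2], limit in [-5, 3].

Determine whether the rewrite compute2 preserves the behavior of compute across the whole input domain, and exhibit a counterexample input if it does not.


Changes here: local variable names differ, and min/max/abs usage differs, and constant usage differs, and arithmetic usage differs, and statement counts differ; the full 432-point sweep finds no disagreement.
verdict: equivalent


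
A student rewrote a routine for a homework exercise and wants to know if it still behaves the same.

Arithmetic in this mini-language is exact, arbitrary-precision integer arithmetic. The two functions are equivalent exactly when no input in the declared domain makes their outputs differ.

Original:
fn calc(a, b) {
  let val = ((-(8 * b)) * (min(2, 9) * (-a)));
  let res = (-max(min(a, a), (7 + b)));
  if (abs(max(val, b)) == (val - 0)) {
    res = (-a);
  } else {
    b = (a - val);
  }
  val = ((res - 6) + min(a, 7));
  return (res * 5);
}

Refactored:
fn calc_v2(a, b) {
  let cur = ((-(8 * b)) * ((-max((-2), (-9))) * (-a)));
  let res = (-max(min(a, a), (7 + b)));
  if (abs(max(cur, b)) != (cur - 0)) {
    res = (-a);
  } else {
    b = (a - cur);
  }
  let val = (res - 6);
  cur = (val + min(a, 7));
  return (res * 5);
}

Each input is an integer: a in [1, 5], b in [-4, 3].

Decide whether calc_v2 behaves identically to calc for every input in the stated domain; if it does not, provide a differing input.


Run the pair on a=1, b=-4.
calc: val becomes -64; next res becomes -3; next (abs(max(val, b)) == (val - 0)) evaluates to false; next b becomes 65; next val becomes -8; next final value -15
calc_v2: cur becomes -64; next res becomes -3; next (abs(max(cur, b)) != (cur - 0)) evaluates to true; next res becomes -1; next val becomes -7; next cur becomes -6; next final value -5
-15 != -5, so the rewrite changes behavior.
verdict: not equivalent; witness: a=1, b=-4


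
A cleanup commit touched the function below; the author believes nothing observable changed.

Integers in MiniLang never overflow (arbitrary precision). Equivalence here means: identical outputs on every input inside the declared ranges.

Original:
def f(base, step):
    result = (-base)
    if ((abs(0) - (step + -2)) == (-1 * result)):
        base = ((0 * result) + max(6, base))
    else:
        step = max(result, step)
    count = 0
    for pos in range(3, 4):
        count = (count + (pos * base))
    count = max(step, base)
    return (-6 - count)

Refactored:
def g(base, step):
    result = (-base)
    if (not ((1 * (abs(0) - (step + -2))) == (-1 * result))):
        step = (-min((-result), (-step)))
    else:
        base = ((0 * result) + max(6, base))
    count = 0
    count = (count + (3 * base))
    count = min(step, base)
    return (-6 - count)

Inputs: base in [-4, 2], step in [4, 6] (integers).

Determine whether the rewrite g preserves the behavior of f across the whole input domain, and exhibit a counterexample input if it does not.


The rewrite breaks on base=-4, step=4, where the results are -10 and -2.
f: result becomes 4; next ((abs(0) - (step + -2)) == (-1 * result)) evaluates to false; next step becomes 4; next count becomes 0; next at pos=3:; next count becomes -12; next count becomes 4; next final value -10
g: result becomes 4; next (not ((1 * (abs(0) - (step + -2))) == (-1 * result))) evaluates to true; next step becomes 4; next count becomes 0; next count becomes -12; next count becomes -4; next final value -2
verdict: not equivalent; witness: base=-4, step=4


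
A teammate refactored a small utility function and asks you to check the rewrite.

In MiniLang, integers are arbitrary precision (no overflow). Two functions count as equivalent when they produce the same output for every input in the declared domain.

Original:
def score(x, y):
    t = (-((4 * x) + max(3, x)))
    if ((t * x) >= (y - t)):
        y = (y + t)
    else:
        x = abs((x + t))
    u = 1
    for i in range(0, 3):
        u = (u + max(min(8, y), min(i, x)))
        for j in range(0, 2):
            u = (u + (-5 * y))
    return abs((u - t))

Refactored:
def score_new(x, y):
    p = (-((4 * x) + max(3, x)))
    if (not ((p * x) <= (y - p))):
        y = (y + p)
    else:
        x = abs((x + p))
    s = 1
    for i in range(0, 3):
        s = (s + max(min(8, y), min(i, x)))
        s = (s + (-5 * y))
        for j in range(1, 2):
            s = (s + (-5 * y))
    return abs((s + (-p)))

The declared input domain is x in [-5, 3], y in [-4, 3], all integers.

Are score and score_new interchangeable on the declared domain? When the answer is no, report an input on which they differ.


Not equivalent: x=-1, y=0 separates them (27 vs 0).
score: t=1, then ((t * x) >= (y - t)) is true, then y=1, then u=1, then (i=0), then u=2, then (j=0), then u=-3, then (j=1), then u=-8, then (i=1), then u=-7, then (j=0), then u=-12, then (j=1), then u=-17, then (i=2), then u=-16, then (j=0), then u=-21, then (j=1), then u=-26, then returns 27
score_new: p=1, then (not ((p * x) <= (y - p))) is false, then x=0, then s=1, then (i=0), then s=1, then s=1, then (j=1), then s=1, then (i=1), then s=1, then s=1, then (j=1), then s=1, then (i=2), then s=1, then s=1, then (j=1), then s=1, then returns 0
verdict: not equivalent; witness: x=-1, y=0
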